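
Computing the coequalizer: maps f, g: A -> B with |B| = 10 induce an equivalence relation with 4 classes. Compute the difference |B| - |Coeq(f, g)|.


The coequalizer Coeq(f, g) = B / ~ has one element per equivalence class.
|B| = 10, |Coeq(f, g)| = 4.
|B| - |Coeq(f, g)| = 10 - 4 = 6.

6


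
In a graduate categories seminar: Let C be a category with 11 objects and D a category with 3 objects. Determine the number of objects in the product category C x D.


The product category C x D has objects that are pairs (c, d).
Number of pairs = |Ob(C)| * |Ob(D)| = 11 * 3 = 33

33


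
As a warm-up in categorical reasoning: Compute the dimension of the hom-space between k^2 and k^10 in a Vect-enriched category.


In Vect-enriched categories, Hom(k^n, k^m) is the space of m x n matrices.
dim(Hom(k^2, k^10)) = 10 * 2 = 20

20


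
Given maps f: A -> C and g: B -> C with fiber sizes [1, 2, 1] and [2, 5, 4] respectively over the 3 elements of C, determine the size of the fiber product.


The pullback A x_C B consists of pairs (a, b) with f(a) = g(b).
For each element c in C, the fiber product has |f^-1(c)| * |g^-1(c)| elements.
Summing over C: 1 * 2 + 2 * 5 + 1 * 4
= 2 + 10 + 4 = 16

16


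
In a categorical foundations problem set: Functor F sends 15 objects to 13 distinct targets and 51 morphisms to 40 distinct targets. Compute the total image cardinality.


The image of F consists of distinct objects and distinct morphisms.
|Im(F)| on objects = 13
|Im(F)| on morphisms = 40
Total image cardinality = 13 + 40 = 53

53


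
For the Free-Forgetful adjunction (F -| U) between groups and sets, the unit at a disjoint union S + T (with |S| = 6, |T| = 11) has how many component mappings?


The unit eta_X: X -> U(F(X)) of the Free-Forgetful adjunction
maps each element of X to a generator of F(X). For X = S + T (disjoint
union in Set), |S + T| = |S| + |T|.
Total mappings = 6 + 11 = 17.

17


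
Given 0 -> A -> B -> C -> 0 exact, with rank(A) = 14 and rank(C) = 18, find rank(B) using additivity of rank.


For a short exact sequence 0 -> A -> B -> C -> 0,
rank is additive: rank(B) = rank(A) + rank(C).
rank(B) = 14 + 18 = 32

32


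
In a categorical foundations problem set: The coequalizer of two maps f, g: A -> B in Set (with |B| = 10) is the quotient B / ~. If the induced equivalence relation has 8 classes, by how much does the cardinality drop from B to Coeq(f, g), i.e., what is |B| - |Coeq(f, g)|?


The coequalizer Coeq(f, g) = B / ~ has one element per equivalence class.
|B| = 10, |Coeq(f, g)| = 8.
|B| - |Coeq(f, g)| = 10 - 8 = 2.

2


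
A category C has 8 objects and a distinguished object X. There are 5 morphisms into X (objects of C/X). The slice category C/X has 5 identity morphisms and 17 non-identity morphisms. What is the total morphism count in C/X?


In the slice category C/X, objects are morphisms to X.
Identity morphisms: 5 (one per object of C/X).
Non-identity morphisms: 17.
Total = 5 + 17 = 22

22


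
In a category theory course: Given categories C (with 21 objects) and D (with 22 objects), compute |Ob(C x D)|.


The product category C x D has objects that are pairs (c, d).
Number of pairs = |Ob(C)| * |Ob(D)| = 21 * 22 = 462

462


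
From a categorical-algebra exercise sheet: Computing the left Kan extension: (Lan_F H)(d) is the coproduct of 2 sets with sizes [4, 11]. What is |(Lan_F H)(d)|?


Pointwise, the left Kan extension (Lan_F H)(d) is the colimit, indexed
by the comma category (F downarrow d), of H composed with the
projection (F downarrow d) -> C. Here that colimit is given
as a coproduct (disjoint union) of sets, so its cardinality is the
sum of the sizes of the summands.
Coproduct of sets with sizes: 4 + 11
= 15

15


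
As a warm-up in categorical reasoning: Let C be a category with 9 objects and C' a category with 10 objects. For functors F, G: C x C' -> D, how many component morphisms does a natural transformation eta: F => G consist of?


A natural transformation eta: F => G assigns one component morphism per
object of the domain category.
The domain is the product category C x C', so
|Ob(C x C')| = |Ob(C)| * |Ob(C')| = 9 * 10 = 90.
Therefore eta has 90 component morphisms.

90


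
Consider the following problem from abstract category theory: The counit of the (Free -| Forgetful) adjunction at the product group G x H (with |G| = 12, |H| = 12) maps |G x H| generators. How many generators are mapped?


The counit epsilon_K: F(U(K)) -> K of the Free-Forgetful adjunction
maps |K| generators of F(U(K)) into K. For K = G x H (the product group),
|G x H| = |G| * |H|.
Total generators mapped = 12 * 12 = 144.

144


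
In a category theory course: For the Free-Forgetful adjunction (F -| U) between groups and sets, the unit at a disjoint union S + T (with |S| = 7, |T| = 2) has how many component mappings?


The unit eta_X: X -> U(F(X)) of the Free-Forgetful adjunction
maps each element of X to a generator of F(X). For X = S + T (disjoint
union in Set), |S + T| = |S| + |T|.
Total mappings = 7 + 2 = 9.

9


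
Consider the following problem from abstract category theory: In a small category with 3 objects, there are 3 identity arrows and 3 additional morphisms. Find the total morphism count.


Each object has an identity morphism, giving 3 identities.
Adding the 3 non-identity morphisms:
Total = 3 + 3 = 6

6


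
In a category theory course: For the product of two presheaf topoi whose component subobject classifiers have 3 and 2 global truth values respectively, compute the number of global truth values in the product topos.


In a product of presheaf topoi E_1 x E_2, the subobject classifier
is Omega = Omega_1 x Omega_2 (componentwise), so
|Omega(top)| = |Omega_1(top_1)| * |Omega_2(top_2)|.
= 3 * 2 = 6.

6


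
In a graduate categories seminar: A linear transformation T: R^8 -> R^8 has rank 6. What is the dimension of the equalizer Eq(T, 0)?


The equalizer of f and the zero map is ker(f).
By the rank-nullity theorem: dim(ker(f)) = dim(domain) - rank(f).
dim(ker(f)) = 8 - 6 = 2

2


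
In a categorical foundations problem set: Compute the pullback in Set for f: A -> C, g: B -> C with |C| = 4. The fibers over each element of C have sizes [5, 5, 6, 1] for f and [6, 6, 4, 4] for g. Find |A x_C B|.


The pullback A x_C B consists of pairs (a, b) with f(a) = g(b).
For each element c in C, the fiber product has |f^-1(c)| * |g^-1(c)| elements.
Summing over C: 5 * 6 + 5 * 6 + 6 * 4 + 1 * 4
= 30 + 30 + 24 + 4 = 88

88


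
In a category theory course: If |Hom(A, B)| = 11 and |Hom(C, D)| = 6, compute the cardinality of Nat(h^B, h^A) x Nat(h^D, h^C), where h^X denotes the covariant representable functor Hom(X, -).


By the Yoneda lemma, Nat(h^B, h^A) is isomorphic to Hom(A, B),
so |Nat(h^B, h^A)| = |Hom(A, B)| and |Nat(h^D, h^C)| = |Hom(C, D)|.
|Hom(A, B)| = 11, |Hom(C, D)| = 6.
|Nat(h^B, h^A) x Nat(h^D, h^C)| = 11 * 6 = 66

66


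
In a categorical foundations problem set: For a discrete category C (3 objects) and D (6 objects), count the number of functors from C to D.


A functor from a discrete category C to D is determined by
where each object maps. Each of the 3 objects of C can map
to any of the 6 objects of D independently.
Number of functors = 6^3 = 216

216


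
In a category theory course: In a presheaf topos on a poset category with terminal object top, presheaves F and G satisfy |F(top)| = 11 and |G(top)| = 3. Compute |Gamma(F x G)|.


Global sections of a presheaf on a poset with terminal top satisfy
Gamma(H) ~ H(top). Presheaves admit pointwise products, so
(F x G)(top) = F(top) x G(top) (Cartesian product).
|Gamma(F x G)| = |F(top)| * |G(top)| = 11 * 3 = 33.

33


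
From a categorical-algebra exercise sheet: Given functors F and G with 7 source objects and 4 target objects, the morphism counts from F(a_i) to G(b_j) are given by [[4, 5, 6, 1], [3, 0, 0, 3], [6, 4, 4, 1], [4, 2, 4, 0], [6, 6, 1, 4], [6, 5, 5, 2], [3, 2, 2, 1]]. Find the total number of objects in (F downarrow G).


Objects of (F downarrow G) are triples (a, b, h: F(a)->G(b)).
The count equals the sum of all entries in the hom-matrix.
sum(row 0) = 16
sum(row 1) = 6
sum(row 2) = 15
sum(row 3) = 10
sum(row 4) = 17
sum(row 5) = 18
sum(row 6) = 8
Grand total = 90

90


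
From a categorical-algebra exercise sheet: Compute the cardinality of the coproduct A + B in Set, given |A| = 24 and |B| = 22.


In Set, the coproduct A + B is the disjoint union.
|A + B| = |A| + |B| = 24 + 22 = 46

46


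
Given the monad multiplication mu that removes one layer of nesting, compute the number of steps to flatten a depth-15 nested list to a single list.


Each application of mu: T^2 -> T removes one layer of nesting.
Starting at depth 15 (i.e., T^15(X)), we need to reach T(X).
Number of mu applications = 15 - 1 = 14

14


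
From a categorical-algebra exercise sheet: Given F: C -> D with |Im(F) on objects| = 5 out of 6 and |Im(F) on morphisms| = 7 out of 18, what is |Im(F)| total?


The image of F consists of distinct objects and distinct morphisms.
|Im(F)| on objects = 5
|Im(F)| on morphisms = 7
Total image cardinality = 5 + 7 = 12

12


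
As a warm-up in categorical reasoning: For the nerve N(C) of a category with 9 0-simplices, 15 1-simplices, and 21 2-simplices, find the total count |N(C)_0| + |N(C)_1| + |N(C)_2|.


The 2-skeleton of the nerve N(C) consists of simplices in dimensions 0, 1, 2:
  |N(C)_0| = 9 (objects)
  |N(C)_1| = 15 (morphisms)
  |N(C)_2| = 21 (composable pairs)
Total = 9 + 15 + 21 = 45

45


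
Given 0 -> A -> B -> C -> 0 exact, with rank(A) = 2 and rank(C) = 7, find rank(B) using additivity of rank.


For a short exact sequence 0 -> A -> B -> C -> 0,
rank is additive: rank(B) = rank(A) + rank(C).
rank(B) = 2 + 7 = 9

9


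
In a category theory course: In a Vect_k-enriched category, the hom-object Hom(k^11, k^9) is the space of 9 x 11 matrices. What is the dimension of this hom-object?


In Vect-enriched categories, Hom(k^n, k^m) is the space of m x n matrices.
dim(Hom(k^11, k^9)) = 9 * 11 = 99

99


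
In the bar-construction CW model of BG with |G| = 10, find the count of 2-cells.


In the bar-construction CW model of BG, the n-cells are indexed by
n-tuples [g_1|...|g_n] of non-identity elements of G (degenerate
simplices with some g_i = e do not contribute cells), so there are
(|G| - 1)^n n-cells.
For dim = 2 with |G| = 10:
cells = (10 - 1)^2 = 9^2 = 81

81


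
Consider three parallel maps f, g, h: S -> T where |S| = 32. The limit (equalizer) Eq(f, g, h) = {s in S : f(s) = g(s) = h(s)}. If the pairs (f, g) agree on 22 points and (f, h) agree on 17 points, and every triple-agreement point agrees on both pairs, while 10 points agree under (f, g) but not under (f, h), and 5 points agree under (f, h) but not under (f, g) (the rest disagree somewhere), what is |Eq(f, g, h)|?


Eq(f, g, h) is the triple-agreement set: points in S where all three
maps take the same value. Using inclusion-exclusion on the pairwise data:
Pair (f, g) agrees on 22 points; pair (f, h) on 17 points.
Points agreeing under (f, g) but not (f, h) = 10; under (f, h) but not (f, g) = 5.
Triple-agreement = agreement-in-(f, g) minus points that agree under (f, g) but not (f, h):
|Eq(f, g, h)| = 22 - 10 = 12
(cross-check via (f, h): 17 - 5 = 12.)

12


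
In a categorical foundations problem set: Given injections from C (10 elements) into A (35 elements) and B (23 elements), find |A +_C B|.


The pushout A +_C B identifies the images of C in A and B.
|A +_C B| = |A| + |B| - |C| (for injections).
= 35 + 23 - 10 = 48

48


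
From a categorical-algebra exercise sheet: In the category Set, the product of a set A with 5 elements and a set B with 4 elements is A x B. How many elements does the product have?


In Set, the product A x B is the Cartesian product.
By the universal property, |A x B| = |A| * |B|.
|A x B| = 5 * 4 = 20

20


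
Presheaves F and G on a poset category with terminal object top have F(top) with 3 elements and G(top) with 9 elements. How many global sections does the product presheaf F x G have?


Global sections of a presheaf on a poset with terminal top satisfy
Gamma(H) ~ H(top). Presheaves admit pointwise products, so
(F x G)(top) = F(top) x G(top) (Cartesian product).
|Gamma(F x G)| = |F(top)| * |G(top)| = 3 * 9 = 27.

27


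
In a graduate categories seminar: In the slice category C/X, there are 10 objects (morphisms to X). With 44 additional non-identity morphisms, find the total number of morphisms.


In the slice category C/X, objects are morphisms to X.
Identity morphisms: 10 (one per object of C/X).
Non-identity morphisms: 44.
Total = 10 + 44 = 54

54


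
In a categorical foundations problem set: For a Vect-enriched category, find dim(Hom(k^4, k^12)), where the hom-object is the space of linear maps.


In Vect-enriched categories, Hom(k^n, k^m) is the space of m x n matrices.
dim(Hom(k^4, k^12)) = 12 * 4 = 48

48


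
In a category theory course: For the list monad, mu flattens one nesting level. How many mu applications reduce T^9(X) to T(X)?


Each application of mu: T^2 -> T removes one layer of nesting.
Starting at depth 9 (i.e., T^9(X)), we need to reach T(X).
Number of mu applications = 9 - 1 = 8

8


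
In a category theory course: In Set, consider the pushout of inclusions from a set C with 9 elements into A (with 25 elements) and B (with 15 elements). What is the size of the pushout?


The pushout A +_C B identifies the images of C in A and B.
|A +_C B| = |A| + |B| - |C| (for injections).
= 25 + 15 - 9 = 31

31


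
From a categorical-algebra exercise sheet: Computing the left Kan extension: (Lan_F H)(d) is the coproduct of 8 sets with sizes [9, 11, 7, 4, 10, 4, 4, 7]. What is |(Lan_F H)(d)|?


Pointwise, the left Kan extension (Lan_F H)(d) is the colimit, indexed
by the comma category (F downarrow d), of H composed with the
projection (F downarrow d) -> C. Here that colimit is given
as a coproduct (disjoint union) of sets, so its cardinality is the
sum of the sizes of the summands.
Coproduct of sets with sizes: 9 + 11 + 7 + 4 + 10 + 4 + 4 + 7
= 56

56


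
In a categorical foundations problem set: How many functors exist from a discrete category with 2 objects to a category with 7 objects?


A functor from a discrete category C to D is determined by
where each object maps. Each of the 2 objects of C can map
to any of the 7 objects of D independently.
Number of functors = 7^2 = 49

49


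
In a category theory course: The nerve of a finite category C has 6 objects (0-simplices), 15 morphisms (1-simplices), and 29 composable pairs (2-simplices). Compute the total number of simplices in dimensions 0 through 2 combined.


The 2-skeleton of the nerve N(C) consists of simplices in dimensions 0, 1, 2:
  |N(C)_0| = 6 (objects)
  |N(C)_1| = 15 (morphisms)
  |N(C)_2| = 29 (composable pairs)
Total = 6 + 15 + 29 = 50

50


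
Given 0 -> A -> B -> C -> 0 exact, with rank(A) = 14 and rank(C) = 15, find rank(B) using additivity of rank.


For a short exact sequence 0 -> A -> B -> C -> 0,
rank is additive: rank(B) = rank(A) + rank(C).
rank(B) = 14 + 15 = 29

29


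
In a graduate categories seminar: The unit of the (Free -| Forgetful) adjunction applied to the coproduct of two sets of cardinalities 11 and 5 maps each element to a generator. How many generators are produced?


The unit eta_X: X -> U(F(X)) of the Free-Forgetful adjunction
maps each element of X to a generator of F(X). For X = S + T (disjoint
union in Set), |S + T| = |S| + |T|.
Total mappings = 11 + 5 = 16.

16


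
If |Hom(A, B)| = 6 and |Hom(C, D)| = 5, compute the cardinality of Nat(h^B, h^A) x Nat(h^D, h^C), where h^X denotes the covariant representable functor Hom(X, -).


By the Yoneda lemma, Nat(h^B, h^A) is isomorphic to Hom(A, B),
so |Nat(h^B, h^A)| = |Hom(A, B)| and |Nat(h^D, h^C)| = |Hom(C, D)|.
|Hom(A, B)| = 6, |Hom(C, D)| = 5.
|Nat(h^B, h^A) x Nat(h^D, h^C)| = 6 * 5 = 30

30


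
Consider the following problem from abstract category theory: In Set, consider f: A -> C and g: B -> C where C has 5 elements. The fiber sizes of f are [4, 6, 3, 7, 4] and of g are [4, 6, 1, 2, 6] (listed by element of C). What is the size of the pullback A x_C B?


The pullback A x_C B consists of pairs (a, b) with f(a) = g(b).
For each element c in C, the fiber product has |f^-1(c)| * |g^-1(c)| elements.
Summing over C: 4 * 4 + 6 * 6 + 3 * 1 + 7 * 2 + 4 * 6
= 16 + 36 + 3 + 14 + 24 = 93

93


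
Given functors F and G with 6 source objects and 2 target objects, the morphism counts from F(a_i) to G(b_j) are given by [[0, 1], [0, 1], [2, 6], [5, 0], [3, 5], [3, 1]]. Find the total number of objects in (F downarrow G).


Objects of (F downarrow G) are triples (a, b, h: F(a)->G(b)).
The count equals the sum of all entries in the hom-matrix.
sum(row 0) = 1
sum(row 1) = 1
sum(row 2) = 8
sum(row 3) = 5
sum(row 4) = 8
sum(row 5) = 4
Grand total = 27

27


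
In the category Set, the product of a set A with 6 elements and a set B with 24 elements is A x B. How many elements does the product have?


In Set, the product A x B is the Cartesian product.
By the universal property, |A x B| = |A| * |B|.
|A x B| = 6 * 24 = 144

144


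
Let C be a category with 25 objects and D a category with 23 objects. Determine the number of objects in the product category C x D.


The product category C x D has objects that are pairs (c, d).
Number of pairs = |Ob(C)| * |Ob(D)| = 25 * 23 = 575

575


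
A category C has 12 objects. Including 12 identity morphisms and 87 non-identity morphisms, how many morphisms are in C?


Each object has an identity morphism, giving 12 identities.
Adding the 87 non-identity morphisms:
Total = 12 + 87 = 99

99


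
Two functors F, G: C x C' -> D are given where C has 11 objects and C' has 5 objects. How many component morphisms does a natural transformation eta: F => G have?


A natural transformation eta: F => G assigns one component morphism per
object of the domain category.
The domain is the product category C x C', so
|Ob(C x C')| = |Ob(C)| * |Ob(C')| = 11 * 5 = 55.
Therefore eta has 55 component morphisms.

55


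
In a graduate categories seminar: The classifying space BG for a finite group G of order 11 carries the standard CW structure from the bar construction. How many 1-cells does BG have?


In the bar-construction CW model of BG, the n-cells are indexed by
n-tuples [g_1|...|g_n] of non-identity elements of G (degenerate
simplices with some g_i = e do not contribute cells), so there are
(|G| - 1)^n n-cells.
For dim = 1 with |G| = 11:
cells = (11 - 1)^1 = 10^1 = 10

10


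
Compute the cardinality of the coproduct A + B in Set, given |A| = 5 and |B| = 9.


In Set, the coproduct A + B is the disjoint union.
|A + B| = |A| + |B| = 5 + 9 = 14

14


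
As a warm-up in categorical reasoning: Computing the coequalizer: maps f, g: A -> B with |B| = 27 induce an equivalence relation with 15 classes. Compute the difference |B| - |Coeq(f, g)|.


The coequalizer Coeq(f, g) = B / ~ has one element per equivalence class.
|B| = 27, |Coeq(f, g)| = 15.
|B| - |Coeq(f, g)| = 27 - 15 = 12.

12


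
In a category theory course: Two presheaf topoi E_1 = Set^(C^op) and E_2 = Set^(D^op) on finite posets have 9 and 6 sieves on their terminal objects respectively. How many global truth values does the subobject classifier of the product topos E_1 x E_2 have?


In a product of presheaf topoi E_1 x E_2, the subobject classifier
is Omega = Omega_1 x Omega_2 (componentwise), so
|Omega(top)| = |Omega_1(top_1)| * |Omega_2(top_2)|.
= 9 * 6 = 54.

54


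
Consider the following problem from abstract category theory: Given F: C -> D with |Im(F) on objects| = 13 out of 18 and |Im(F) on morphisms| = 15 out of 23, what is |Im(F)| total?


The image of F consists of distinct objects and distinct morphisms.
|Im(F)| on objects = 13
|Im(F)| on morphisms = 15
Total image cardinality = 13 + 15 = 28

28


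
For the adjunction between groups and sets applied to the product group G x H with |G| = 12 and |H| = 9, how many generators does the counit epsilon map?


The counit epsilon_K: F(U(K)) -> K of the Free-Forgetful adjunction
maps |K| generators of F(U(K)) into K. For K = G x H (the product group),
|G x H| = |G| * |H|.
Total generators mapped = 12 * 9 = 108.

108


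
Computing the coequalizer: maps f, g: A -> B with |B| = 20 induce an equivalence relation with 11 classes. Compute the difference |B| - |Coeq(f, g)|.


The coequalizer Coeq(f, g) = B / ~ has one element per equivalence class.
|B| = 20, |Coeq(f, g)| = 11.
|B| - |Coeq(f, g)| = 20 - 11 = 9.

9


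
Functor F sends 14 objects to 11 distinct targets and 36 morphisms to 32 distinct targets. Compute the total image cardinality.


The image of F consists of distinct objects and distinct morphisms.
|Im(F)| on objects = 11
|Im(F)| on morphisms = 32
Total image cardinality = 11 + 32 = 43

43


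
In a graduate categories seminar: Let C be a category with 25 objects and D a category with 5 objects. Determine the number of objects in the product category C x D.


The product category C x D has objects that are pairs (c, d).
Number of pairs = |Ob(C)| * |Ob(D)| = 25 * 5 = 125

125


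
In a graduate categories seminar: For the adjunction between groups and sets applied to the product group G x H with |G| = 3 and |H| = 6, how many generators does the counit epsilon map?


The counit epsilon_K: F(U(K)) -> K of the Free-Forgetful adjunction
maps |K| generators of F(U(K)) into K. For K = G x H (the product group),
|G x H| = |G| * |H|.
Total generators mapped = 3 * 6 = 18.

18


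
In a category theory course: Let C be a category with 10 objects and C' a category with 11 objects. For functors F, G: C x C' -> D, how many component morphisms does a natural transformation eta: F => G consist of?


A natural transformation eta: F => G assigns one component morphism per
object of the domain category.
The domain is the product category C x C', so
|Ob(C x C')| = |Ob(C)| * |Ob(C')| = 10 * 11 = 110.
Therefore eta has 110 component morphisms.

110


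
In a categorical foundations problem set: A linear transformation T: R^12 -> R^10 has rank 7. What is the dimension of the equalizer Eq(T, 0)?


The equalizer of f and the zero map is ker(f).
By the rank-nullity theorem: dim(ker(f)) = dim(domain) - rank(f).
dim(ker(f)) = 12 - 7 = 5

5


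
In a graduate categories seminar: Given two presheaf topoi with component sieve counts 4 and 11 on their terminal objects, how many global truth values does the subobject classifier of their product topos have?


In a product of presheaf topoi E_1 x E_2, the subobject classifier
is Omega = Omega_1 x Omega_2 (componentwise), so
|Omega(top)| = |Omega_1(top_1)| * |Omega_2(top_2)|.
= 4 * 11 = 44.

44


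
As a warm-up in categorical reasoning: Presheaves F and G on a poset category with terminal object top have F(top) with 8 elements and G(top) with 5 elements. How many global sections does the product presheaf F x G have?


Global sections of a presheaf on a poset with terminal top satisfy
Gamma(H) ~ H(top). Presheaves admit pointwise products, so
(F x G)(top) = F(top) x G(top) (Cartesian product).
|Gamma(F x G)| = |F(top)| * |G(top)| = 8 * 5 = 40.

40


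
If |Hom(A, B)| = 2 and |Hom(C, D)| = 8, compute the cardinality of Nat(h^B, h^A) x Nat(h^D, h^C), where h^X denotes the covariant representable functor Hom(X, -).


By the Yoneda lemma, Nat(h^B, h^A) is isomorphic to Hom(A, B),
so |Nat(h^B, h^A)| = |Hom(A, B)| and |Nat(h^D, h^C)| = |Hom(C, D)|.
|Hom(A, B)| = 2, |Hom(C, D)| = 8.
|Nat(h^B, h^A) x Nat(h^D, h^C)| = 2 * 8 = 16

16


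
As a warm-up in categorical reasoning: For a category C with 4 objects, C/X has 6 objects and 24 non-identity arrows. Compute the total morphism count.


In the slice category C/X, objects are morphisms to X.
Identity morphisms: 6 (one per object of C/X).
Non-identity morphisms: 24.
Total = 6 + 24 = 30

30


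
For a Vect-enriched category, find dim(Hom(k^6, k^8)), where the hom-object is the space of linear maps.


In Vect-enriched categories, Hom(k^n, k^m) is the space of m x n matrices.
dim(Hom(k^6, k^8)) = 8 * 6 = 48

48


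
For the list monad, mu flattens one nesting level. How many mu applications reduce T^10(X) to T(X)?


Each application of mu: T^2 -> T removes one layer of nesting.
Starting at depth 10 (i.e., T^10(X)), we need to reach T(X).
Number of mu applications = 10 - 1 = 9

9


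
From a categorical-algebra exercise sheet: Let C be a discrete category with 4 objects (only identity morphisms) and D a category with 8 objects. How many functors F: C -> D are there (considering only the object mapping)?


A functor from a discrete category C to D is determined by
where each object maps. Each of the 4 objects of C can map
to any of the 8 objects of D independently.
Number of functors = 8^4 = 4096

4096


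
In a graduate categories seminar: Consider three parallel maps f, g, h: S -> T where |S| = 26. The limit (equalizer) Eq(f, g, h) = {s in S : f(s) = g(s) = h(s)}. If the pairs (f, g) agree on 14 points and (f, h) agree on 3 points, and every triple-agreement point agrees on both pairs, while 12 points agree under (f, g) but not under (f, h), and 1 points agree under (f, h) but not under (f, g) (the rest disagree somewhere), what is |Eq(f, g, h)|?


Eq(f, g, h) is the triple-agreement set: points in S where all three
maps take the same value. Using inclusion-exclusion on the pairwise data:
Pair (f, g) agrees on 14 points; pair (f, h) on 3 points.
Points agreeing under (f, g) but not (f, h) = 12; under (f, h) but not (f, g) = 1.
Triple-agreement = agreement-in-(f, g) minus points that agree under (f, g) but not (f, h):
|Eq(f, g, h)| = 14 - 12 = 2
(cross-check via (f, h): 3 - 1 = 2.)

2


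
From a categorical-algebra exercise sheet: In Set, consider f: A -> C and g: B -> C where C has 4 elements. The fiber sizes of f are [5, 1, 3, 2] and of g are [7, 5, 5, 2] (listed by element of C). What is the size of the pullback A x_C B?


The pullback A x_C B consists of pairs (a, b) with f(a) = g(b).
For each element c in C, the fiber product has |f^-1(c)| * |g^-1(c)| elements.
Summing over C: 5 * 7 + 1 * 5 + 3 * 5 + 2 * 2
= 35 + 5 + 15 + 4 = 59

59


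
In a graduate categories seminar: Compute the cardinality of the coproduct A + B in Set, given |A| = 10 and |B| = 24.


In Set, the coproduct A + B is the disjoint union.
|A + B| = |A| + |B| = 10 + 24 = 34

34


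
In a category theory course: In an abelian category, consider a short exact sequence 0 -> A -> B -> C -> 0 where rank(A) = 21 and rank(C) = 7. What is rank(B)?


For a short exact sequence 0 -> A -> B -> C -> 0,
rank is additive: rank(B) = rank(A) + rank(C).
rank(B) = 21 + 7 = 28

28


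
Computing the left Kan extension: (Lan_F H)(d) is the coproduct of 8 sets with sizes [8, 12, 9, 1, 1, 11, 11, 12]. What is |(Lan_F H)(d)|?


Pointwise, the left Kan extension (Lan_F H)(d) is the colimit, indexed
by the comma category (F downarrow d), of H composed with the
projection (F downarrow d) -> C. Here that colimit is given
as a coproduct (disjoint union) of sets, so its cardinality is the
sum of the sizes of the summands.
Coproduct of sets with sizes: 8 + 12 + 9 + 1 + 1 + 11 + 11 + 12
= 65

65


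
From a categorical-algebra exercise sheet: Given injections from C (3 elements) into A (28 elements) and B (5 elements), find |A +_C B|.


The pushout A +_C B identifies the images of C in A and B.
|A +_C B| = |A| + |B| - |C| (for injections).
= 28 + 5 - 3 = 30

30


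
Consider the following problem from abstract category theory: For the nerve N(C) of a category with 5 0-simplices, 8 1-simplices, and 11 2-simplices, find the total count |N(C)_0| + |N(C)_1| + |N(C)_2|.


The 2-skeleton of the nerve N(C) consists of simplices in dimensions 0, 1, 2:
  |N(C)_0| = 5 (objects)
  |N(C)_1| = 8 (morphisms)
  |N(C)_2| = 11 (composable pairs)
Total = 5 + 8 + 11 = 24

24


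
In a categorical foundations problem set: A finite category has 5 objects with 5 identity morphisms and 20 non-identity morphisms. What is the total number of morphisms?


Each object has an identity morphism, giving 5 identities.
Adding the 20 non-identity morphisms:
Total = 5 + 20 = 25

25


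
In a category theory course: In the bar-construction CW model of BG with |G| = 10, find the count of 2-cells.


In the bar-construction CW model of BG, the n-cells are indexed by
n-tuples [g_1|...|g_n] of non-identity elements of G (degenerate
simplices with some g_i = e do not contribute cells), so there are
(|G| - 1)^n n-cells.
For dim = 2 with |G| = 10:
cells = (10 - 1)^2 = 9^2 = 81

81


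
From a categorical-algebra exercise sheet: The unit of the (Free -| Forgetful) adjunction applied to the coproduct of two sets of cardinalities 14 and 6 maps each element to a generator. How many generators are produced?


The unit eta_X: X -> U(F(X)) of the Free-Forgetful adjunction
maps each element of X to a generator of F(X). For X = S + T (disjoint
union in Set), |S + T| = |S| + |T|.
Total mappings = 14 + 6 = 20.

20


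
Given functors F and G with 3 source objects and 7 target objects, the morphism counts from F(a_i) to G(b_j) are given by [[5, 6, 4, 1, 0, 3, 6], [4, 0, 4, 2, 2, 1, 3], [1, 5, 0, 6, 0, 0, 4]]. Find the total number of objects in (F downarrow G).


Objects of (F downarrow G) are triples (a, b, h: F(a)->G(b)).
The count equals the sum of all entries in the hom-matrix.
sum(row 0) = 25
sum(row 1) = 16
sum(row 2) = 16
Grand total = 57

57


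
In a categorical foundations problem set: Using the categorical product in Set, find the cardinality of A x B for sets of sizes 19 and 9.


In Set, the product A x B is the Cartesian product.
By the universal property, |A x B| = |A| * |B|.
|A x B| = 19 * 9 = 171

171


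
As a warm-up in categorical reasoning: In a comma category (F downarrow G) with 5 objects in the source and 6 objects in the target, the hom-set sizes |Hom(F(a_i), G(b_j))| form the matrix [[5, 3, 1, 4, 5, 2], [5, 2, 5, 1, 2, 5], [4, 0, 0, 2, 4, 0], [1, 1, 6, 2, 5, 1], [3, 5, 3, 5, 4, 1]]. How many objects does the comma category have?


Objects of (F downarrow G) are triples (a, b, h: F(a)->G(b)).
The count equals the sum of all entries in the hom-matrix.
sum(row 0) = 20
sum(row 1) = 20
sum(row 2) = 10
sum(row 3) = 16
sum(row 4) = 21
Grand total = 87

87


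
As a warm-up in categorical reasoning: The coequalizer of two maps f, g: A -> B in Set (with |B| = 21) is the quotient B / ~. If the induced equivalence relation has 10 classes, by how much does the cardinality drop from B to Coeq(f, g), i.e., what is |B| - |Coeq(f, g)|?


The coequalizer Coeq(f, g) = B / ~ has one element per equivalence class.
|B| = 21, |Coeq(f, g)| = 10.
|B| - |Coeq(f, g)| = 21 - 10 = 11.

11


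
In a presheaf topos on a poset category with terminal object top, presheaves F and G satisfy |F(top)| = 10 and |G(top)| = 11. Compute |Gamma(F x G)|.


Global sections of a presheaf on a poset with terminal top satisfy
Gamma(H) ~ H(top). Presheaves admit pointwise products, so
(F x G)(top) = F(top) x G(top) (Cartesian product).
|Gamma(F x G)| = |F(top)| * |G(top)| = 10 * 11 = 110.

110


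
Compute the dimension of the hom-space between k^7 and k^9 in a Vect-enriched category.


In Vect-enriched categories, Hom(k^n, k^m) is the space of m x n matrices.
dim(Hom(k^7, k^9)) = 9 * 7 = 63

63


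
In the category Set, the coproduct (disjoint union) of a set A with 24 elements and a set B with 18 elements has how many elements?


In Set, the coproduct A + B is the disjoint union.
|A + B| = |A| + |B| = 24 + 18 = 42

42


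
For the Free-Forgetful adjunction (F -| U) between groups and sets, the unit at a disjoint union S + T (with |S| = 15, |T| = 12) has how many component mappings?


The unit eta_X: X -> U(F(X)) of the Free-Forgetful adjunction
maps each element of X to a generator of F(X). For X = S + T (disjoint
union in Set), |S + T| = |S| + |T|.
Total mappings = 15 + 12 = 27.

27


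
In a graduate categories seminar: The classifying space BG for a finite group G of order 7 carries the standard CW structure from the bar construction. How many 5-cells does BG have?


In the bar-construction CW model of BG, the n-cells are indexed by
n-tuples [g_1|...|g_n] of non-identity elements of G (degenerate
simplices with some g_i = e do not contribute cells), so there are
(|G| - 1)^n n-cells.
For dim = 5 with |G| = 7:
cells = (7 - 1)^5 = 6^5 = 7776

7776


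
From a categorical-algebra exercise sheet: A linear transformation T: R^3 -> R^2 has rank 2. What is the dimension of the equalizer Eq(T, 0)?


The equalizer of f and the zero map is ker(f).
By the rank-nullity theorem: dim(ker(f)) = dim(domain) - rank(f).
dim(ker(f)) = 3 - 2 = 1

1


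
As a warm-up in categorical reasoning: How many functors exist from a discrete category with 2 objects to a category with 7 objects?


A functor from a discrete category C to D is determined by
where each object maps. Each of the 2 objects of C can map
to any of the 7 objects of D independently.
Number of functors = 7^2 = 49

49


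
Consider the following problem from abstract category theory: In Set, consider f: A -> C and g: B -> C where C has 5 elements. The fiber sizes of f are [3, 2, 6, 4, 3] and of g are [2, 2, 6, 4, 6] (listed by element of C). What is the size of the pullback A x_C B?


The pullback A x_C B consists of pairs (a, b) with f(a) = g(b).
For each element c in C, the fiber product has |f^-1(c)| * |g^-1(c)| elements.
Summing over C: 3 * 2 + 2 * 2 + 6 * 6 + 4 * 4 + 3 * 6
= 6 + 4 + 36 + 16 + 18 = 80

80


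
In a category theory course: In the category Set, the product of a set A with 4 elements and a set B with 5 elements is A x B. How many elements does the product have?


In Set, the product A x B is the Cartesian product.
By the universal property, |A x B| = |A| * |B|.
|A x B| = 4 * 5 = 20

20


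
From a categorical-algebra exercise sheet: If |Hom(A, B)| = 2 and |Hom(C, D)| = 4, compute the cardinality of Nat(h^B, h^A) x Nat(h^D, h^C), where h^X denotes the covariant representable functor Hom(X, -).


By the Yoneda lemma, Nat(h^B, h^A) is isomorphic to Hom(A, B),
so |Nat(h^B, h^A)| = |Hom(A, B)| and |Nat(h^D, h^C)| = |Hom(C, D)|.
|Hom(A, B)| = 2, |Hom(C, D)| = 4.
|Nat(h^B, h^A) x Nat(h^D, h^C)| = 2 * 4 = 8

8


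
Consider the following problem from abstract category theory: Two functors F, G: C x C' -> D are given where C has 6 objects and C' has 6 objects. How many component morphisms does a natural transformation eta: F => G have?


A natural transformation eta: F => G assigns one component morphism per
object of the domain category.
The domain is the product category C x C', so
|Ob(C x C')| = |Ob(C)| * |Ob(C')| = 6 * 6 = 36.
Therefore eta has 36 component morphisms.

36


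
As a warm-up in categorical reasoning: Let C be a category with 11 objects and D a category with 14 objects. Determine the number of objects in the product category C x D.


The product category C x D has objects that are pairs (c, d).
Number of pairs = |Ob(C)| * |Ob(D)| = 11 * 14 = 154

154


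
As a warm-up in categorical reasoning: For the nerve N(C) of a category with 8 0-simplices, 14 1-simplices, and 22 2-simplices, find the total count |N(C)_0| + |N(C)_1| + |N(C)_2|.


The 2-skeleton of the nerve N(C) consists of simplices in dimensions 0, 1, 2:
  |N(C)_0| = 8 (objects)
  |N(C)_1| = 14 (morphisms)
  |N(C)_2| = 22 (composable pairs)
Total = 8 + 14 + 22 = 44

44


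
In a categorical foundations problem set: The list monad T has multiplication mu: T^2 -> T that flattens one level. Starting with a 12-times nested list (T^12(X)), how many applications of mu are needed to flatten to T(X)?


Each application of mu: T^2 -> T removes one layer of nesting.
Starting at depth 12 (i.e., T^12(X)), we need to reach T(X).
Number of mu applications = 12 - 1 = 11

11


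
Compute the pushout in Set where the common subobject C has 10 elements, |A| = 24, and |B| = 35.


The pushout A +_C B identifies the images of C in A and B.
|A +_C B| = |A| + |B| - |C| (for injections).
= 24 + 35 - 10 = 49

49


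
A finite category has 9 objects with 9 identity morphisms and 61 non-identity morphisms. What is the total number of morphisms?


Each object has an identity morphism, giving 9 identities.
Adding the 61 non-identity morphisms:
Total = 9 + 61 = 70

70


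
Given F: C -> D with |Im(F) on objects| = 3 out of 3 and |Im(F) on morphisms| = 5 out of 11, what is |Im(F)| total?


The image of F consists of distinct objects and distinct morphisms.
|Im(F)| on objects = 3
|Im(F)| on morphisms = 5
Total image cardinality = 3 + 5 = 8

8


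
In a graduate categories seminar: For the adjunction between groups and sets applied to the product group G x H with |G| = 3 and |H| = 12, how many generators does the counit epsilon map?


The counit epsilon_K: F(U(K)) -> K of the Free-Forgetful adjunction
maps |K| generators of F(U(K)) into K. For K = G x H (the product group),
|G x H| = |G| * |H|.
Total generators mapped = 3 * 12 = 36.

36


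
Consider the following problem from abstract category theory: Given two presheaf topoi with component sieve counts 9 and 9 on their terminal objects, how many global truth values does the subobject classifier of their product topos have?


In a product of presheaf topoi E_1 x E_2, the subobject classifier
is Omega = Omega_1 x Omega_2 (componentwise), so
|Omega(top)| = |Omega_1(top_1)| * |Omega_2(top_2)|.
= 9 * 9 = 81.

81


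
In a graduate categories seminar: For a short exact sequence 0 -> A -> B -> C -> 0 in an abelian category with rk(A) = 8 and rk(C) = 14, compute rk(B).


For a short exact sequence 0 -> A -> B -> C -> 0,
rank is additive: rank(B) = rank(A) + rank(C).
rank(B) = 8 + 14 = 22

22


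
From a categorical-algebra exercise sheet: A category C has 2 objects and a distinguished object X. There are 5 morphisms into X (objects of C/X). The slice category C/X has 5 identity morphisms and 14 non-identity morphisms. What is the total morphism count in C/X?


In the slice category C/X, objects are morphisms to X.
Identity morphisms: 5 (one per object of C/X).
Non-identity morphisms: 14.
Total = 5 + 14 = 19

19


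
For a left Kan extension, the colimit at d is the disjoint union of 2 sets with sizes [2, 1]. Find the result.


Pointwise, the left Kan extension (Lan_F H)(d) is the colimit, indexed
by the comma category (F downarrow d), of H composed with the
projection (F downarrow d) -> C. Here that colimit is given
as a coproduct (disjoint union) of sets, so its cardinality is the
sum of the sizes of the summands.
Coproduct of sets with sizes: 2 + 1
= 3

3


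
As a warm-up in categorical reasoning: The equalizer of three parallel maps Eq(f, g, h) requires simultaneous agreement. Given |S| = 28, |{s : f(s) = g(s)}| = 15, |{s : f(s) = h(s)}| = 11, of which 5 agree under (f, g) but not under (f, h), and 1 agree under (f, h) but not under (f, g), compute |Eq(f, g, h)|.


Eq(f, g, h) is the triple-agreement set: points in S where all three
maps take the same value. Using inclusion-exclusion on the pairwise data:
Pair (f, g) agrees on 15 points; pair (f, h) on 11 points.
Points agreeing under (f, g) but not (f, h) = 5; under (f, h) but not (f, g) = 1.
Triple-agreement = agreement-in-(f, g) minus points that agree under (f, g) but not (f, h):
|Eq(f, g, h)| = 15 - 5 = 10
(cross-check via (f, h): 11 - 1 = 10.)

10


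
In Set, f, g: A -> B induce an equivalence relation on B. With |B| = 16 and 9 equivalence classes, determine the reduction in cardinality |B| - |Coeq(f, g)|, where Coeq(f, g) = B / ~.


The coequalizer Coeq(f, g) = B / ~ has one element per equivalence class.
|B| = 16, |Coeq(f, g)| = 9.
|B| - |Coeq(f, g)| = 16 - 9 = 7.

7


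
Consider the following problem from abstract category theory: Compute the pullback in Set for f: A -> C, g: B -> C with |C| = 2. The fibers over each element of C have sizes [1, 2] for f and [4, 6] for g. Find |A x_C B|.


The pullback A x_C B consists of pairs (a, b) with f(a) = g(b).
For each element c in C, the fiber product has |f^-1(c)| * |g^-1(c)| elements.
Summing over C: 1 * 4 + 2 * 6
= 4 + 12 = 16

16
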